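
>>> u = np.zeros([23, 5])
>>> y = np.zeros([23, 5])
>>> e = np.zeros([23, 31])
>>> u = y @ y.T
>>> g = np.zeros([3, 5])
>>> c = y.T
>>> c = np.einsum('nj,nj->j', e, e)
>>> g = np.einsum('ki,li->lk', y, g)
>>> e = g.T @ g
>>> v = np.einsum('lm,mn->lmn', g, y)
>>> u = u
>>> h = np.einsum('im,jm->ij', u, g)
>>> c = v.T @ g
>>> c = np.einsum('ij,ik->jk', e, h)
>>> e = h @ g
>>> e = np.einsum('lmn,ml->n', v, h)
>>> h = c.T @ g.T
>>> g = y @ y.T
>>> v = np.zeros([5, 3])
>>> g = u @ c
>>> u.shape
(23, 23)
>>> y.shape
(23, 5)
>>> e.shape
(5,)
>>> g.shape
(23, 3)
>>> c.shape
(23, 3)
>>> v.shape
(5, 3)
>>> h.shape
(3, 3)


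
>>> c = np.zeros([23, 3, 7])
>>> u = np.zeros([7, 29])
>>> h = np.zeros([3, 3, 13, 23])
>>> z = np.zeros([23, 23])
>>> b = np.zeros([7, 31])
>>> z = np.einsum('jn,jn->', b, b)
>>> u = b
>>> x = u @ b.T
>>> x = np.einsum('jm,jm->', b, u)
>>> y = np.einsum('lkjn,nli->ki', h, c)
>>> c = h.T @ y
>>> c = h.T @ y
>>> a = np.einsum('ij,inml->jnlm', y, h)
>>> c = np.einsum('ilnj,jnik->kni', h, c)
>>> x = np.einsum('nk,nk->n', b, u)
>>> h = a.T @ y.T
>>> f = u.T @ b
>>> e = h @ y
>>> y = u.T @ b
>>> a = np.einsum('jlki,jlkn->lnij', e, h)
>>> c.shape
(7, 13, 3)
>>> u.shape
(7, 31)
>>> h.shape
(13, 23, 3, 3)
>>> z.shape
()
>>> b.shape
(7, 31)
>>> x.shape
(7,)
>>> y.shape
(31, 31)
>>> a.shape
(23, 3, 7, 13)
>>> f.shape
(31, 31)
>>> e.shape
(13, 23, 3, 7)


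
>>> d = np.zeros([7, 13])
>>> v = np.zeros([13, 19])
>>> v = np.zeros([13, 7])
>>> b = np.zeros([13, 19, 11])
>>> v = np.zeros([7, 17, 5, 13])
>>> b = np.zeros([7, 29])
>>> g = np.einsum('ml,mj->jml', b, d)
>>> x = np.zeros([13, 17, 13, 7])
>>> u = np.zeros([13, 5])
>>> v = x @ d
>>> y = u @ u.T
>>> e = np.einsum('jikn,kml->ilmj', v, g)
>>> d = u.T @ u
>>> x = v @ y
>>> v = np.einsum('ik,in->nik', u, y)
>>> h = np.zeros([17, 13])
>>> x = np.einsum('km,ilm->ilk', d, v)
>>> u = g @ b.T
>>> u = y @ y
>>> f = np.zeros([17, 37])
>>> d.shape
(5, 5)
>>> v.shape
(13, 13, 5)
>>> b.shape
(7, 29)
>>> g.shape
(13, 7, 29)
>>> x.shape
(13, 13, 5)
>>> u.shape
(13, 13)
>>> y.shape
(13, 13)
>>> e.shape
(17, 29, 7, 13)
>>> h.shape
(17, 13)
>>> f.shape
(17, 37)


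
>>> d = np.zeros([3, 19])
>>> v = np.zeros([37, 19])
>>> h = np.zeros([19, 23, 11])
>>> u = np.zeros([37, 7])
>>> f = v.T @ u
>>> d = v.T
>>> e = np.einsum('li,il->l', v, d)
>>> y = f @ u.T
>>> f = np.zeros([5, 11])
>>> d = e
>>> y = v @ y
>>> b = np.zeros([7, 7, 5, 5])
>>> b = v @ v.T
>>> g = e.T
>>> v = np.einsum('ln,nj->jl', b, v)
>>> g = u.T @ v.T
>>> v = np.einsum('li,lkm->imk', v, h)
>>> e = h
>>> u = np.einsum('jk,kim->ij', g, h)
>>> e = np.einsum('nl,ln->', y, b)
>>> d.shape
(37,)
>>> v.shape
(37, 11, 23)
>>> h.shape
(19, 23, 11)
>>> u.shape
(23, 7)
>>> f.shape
(5, 11)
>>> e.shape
()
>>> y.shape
(37, 37)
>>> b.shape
(37, 37)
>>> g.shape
(7, 19)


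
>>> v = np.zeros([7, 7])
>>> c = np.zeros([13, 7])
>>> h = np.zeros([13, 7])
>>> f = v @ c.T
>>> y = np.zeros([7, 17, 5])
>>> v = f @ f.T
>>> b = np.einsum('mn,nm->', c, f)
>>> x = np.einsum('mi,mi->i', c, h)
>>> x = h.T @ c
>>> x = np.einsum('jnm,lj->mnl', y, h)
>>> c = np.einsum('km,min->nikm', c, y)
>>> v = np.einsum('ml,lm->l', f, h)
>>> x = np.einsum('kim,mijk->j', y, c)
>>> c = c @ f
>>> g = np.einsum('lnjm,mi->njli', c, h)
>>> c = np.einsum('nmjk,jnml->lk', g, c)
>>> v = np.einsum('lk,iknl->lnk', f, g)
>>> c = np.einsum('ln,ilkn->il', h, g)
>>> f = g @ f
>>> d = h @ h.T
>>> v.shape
(7, 5, 13)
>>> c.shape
(17, 13)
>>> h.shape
(13, 7)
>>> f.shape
(17, 13, 5, 13)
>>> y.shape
(7, 17, 5)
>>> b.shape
()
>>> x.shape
(13,)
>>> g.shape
(17, 13, 5, 7)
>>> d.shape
(13, 13)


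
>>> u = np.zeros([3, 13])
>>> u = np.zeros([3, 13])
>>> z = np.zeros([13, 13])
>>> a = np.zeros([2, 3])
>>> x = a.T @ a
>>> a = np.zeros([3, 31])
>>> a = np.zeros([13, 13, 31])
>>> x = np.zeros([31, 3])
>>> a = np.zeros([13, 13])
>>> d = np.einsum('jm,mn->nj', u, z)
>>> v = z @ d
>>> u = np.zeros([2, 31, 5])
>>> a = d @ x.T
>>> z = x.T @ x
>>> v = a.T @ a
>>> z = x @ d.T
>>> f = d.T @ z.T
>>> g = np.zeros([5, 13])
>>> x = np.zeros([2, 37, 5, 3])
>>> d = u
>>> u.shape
(2, 31, 5)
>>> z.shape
(31, 13)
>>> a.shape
(13, 31)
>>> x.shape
(2, 37, 5, 3)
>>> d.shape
(2, 31, 5)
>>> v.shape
(31, 31)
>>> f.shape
(3, 31)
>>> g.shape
(5, 13)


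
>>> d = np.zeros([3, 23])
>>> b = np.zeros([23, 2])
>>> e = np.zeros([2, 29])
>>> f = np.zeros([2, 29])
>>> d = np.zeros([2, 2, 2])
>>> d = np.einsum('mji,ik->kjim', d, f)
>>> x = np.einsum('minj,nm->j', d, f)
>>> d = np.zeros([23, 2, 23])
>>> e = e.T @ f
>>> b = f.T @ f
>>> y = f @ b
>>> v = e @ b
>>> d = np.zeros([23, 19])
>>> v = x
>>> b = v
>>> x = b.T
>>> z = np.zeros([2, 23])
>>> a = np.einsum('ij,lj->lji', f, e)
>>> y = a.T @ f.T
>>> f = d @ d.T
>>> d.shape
(23, 19)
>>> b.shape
(2,)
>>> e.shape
(29, 29)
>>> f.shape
(23, 23)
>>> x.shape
(2,)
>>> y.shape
(2, 29, 2)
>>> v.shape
(2,)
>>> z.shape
(2, 23)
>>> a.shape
(29, 29, 2)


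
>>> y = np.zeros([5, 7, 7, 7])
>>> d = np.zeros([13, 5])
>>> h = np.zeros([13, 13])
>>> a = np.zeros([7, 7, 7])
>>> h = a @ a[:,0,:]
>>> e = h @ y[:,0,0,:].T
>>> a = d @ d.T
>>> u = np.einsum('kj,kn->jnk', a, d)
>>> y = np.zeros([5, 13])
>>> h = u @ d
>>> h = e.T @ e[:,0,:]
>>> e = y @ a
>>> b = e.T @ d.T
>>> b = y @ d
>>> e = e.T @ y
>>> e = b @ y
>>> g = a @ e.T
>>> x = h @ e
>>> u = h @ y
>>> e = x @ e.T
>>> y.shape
(5, 13)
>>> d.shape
(13, 5)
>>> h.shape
(5, 7, 5)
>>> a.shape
(13, 13)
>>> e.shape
(5, 7, 5)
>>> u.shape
(5, 7, 13)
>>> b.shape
(5, 5)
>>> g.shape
(13, 5)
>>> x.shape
(5, 7, 13)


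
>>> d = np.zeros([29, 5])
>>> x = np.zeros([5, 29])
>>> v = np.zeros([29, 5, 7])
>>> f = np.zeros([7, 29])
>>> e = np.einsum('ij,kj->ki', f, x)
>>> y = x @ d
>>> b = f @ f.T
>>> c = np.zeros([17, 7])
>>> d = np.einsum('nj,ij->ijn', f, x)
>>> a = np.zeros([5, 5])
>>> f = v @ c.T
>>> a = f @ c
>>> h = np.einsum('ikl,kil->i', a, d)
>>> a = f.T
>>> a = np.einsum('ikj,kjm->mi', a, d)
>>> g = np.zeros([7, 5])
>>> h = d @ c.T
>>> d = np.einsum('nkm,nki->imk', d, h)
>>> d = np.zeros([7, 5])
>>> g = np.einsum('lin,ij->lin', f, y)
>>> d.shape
(7, 5)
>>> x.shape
(5, 29)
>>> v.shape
(29, 5, 7)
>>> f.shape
(29, 5, 17)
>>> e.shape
(5, 7)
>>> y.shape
(5, 5)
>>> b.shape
(7, 7)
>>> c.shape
(17, 7)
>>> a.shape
(7, 17)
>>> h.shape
(5, 29, 17)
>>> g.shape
(29, 5, 17)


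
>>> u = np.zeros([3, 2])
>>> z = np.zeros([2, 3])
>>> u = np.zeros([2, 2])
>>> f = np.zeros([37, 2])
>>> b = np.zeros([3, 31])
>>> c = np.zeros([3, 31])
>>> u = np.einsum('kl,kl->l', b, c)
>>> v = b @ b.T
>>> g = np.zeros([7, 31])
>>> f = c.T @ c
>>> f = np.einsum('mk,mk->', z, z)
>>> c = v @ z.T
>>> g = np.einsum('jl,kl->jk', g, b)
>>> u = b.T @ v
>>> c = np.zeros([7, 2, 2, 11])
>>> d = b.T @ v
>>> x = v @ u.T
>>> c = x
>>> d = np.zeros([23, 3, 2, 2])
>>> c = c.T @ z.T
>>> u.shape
(31, 3)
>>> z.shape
(2, 3)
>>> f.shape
()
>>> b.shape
(3, 31)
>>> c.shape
(31, 2)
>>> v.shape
(3, 3)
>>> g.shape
(7, 3)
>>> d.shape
(23, 3, 2, 2)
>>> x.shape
(3, 31)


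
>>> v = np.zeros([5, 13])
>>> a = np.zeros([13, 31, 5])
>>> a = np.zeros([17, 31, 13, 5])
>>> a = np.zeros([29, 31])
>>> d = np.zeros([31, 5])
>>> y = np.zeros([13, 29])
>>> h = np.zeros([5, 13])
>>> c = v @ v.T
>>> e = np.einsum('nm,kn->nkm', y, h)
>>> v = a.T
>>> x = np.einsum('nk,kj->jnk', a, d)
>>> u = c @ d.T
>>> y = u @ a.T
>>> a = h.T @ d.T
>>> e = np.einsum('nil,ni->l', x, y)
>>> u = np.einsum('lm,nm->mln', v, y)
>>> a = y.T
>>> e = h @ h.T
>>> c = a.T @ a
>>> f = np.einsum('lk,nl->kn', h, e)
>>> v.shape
(31, 29)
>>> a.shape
(29, 5)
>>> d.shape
(31, 5)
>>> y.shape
(5, 29)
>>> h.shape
(5, 13)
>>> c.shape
(5, 5)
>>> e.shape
(5, 5)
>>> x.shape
(5, 29, 31)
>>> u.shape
(29, 31, 5)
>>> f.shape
(13, 5)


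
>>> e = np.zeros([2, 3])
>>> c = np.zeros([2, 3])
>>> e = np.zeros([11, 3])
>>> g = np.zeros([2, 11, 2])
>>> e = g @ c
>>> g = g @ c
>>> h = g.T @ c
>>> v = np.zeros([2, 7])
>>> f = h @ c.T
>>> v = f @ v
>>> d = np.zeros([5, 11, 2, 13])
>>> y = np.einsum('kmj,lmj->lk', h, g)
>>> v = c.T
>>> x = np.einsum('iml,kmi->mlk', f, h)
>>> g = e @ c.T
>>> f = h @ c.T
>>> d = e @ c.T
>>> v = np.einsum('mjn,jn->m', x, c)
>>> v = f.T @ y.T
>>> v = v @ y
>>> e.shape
(2, 11, 3)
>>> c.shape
(2, 3)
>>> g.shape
(2, 11, 2)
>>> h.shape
(3, 11, 3)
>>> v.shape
(2, 11, 3)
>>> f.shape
(3, 11, 2)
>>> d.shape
(2, 11, 2)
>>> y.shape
(2, 3)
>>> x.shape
(11, 2, 3)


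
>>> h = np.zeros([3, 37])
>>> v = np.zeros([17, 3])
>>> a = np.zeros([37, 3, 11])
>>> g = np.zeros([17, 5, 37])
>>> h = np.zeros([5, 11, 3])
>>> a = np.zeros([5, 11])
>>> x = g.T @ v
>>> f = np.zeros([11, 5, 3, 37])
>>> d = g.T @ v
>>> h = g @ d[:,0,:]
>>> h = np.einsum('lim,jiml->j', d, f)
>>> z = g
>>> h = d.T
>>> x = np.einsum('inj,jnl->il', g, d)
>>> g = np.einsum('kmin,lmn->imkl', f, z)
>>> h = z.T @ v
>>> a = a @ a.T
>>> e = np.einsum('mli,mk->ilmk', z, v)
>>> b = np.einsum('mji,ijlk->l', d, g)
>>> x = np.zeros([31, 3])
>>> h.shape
(37, 5, 3)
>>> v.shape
(17, 3)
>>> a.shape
(5, 5)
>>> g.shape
(3, 5, 11, 17)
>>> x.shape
(31, 3)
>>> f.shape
(11, 5, 3, 37)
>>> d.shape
(37, 5, 3)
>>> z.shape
(17, 5, 37)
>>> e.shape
(37, 5, 17, 3)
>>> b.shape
(11,)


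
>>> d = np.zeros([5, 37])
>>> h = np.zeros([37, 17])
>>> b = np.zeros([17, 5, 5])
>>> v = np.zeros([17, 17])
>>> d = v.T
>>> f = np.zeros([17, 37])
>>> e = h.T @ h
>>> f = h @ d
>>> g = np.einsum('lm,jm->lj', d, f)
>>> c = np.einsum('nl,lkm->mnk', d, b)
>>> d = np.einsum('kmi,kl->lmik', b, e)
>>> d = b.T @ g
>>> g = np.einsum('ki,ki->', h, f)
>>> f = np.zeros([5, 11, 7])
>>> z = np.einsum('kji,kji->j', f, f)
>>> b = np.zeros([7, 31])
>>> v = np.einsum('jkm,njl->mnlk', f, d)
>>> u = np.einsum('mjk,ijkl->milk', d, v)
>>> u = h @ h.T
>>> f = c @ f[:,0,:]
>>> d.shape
(5, 5, 37)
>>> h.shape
(37, 17)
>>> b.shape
(7, 31)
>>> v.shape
(7, 5, 37, 11)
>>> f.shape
(5, 17, 7)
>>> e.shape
(17, 17)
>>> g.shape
()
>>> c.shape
(5, 17, 5)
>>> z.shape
(11,)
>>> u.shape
(37, 37)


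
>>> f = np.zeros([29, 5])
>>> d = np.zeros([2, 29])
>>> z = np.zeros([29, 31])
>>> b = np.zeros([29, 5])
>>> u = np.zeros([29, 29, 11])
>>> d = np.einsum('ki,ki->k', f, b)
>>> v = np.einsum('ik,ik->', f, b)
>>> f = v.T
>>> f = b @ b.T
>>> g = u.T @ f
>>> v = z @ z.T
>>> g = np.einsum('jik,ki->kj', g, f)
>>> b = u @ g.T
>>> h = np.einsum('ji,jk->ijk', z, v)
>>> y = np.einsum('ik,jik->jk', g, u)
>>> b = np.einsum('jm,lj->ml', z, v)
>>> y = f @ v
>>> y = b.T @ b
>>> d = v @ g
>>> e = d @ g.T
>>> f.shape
(29, 29)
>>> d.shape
(29, 11)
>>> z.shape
(29, 31)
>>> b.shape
(31, 29)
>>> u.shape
(29, 29, 11)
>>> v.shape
(29, 29)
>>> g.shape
(29, 11)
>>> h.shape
(31, 29, 29)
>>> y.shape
(29, 29)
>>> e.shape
(29, 29)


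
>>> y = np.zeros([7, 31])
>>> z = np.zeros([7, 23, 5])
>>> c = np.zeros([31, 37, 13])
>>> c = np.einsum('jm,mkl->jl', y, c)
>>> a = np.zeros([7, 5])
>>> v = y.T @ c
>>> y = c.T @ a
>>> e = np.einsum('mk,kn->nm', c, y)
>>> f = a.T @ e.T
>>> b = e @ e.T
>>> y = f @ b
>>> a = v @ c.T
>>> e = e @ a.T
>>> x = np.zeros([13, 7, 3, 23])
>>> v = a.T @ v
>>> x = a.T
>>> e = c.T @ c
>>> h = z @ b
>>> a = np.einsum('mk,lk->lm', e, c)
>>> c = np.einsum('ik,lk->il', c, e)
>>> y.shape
(5, 5)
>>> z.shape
(7, 23, 5)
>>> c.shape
(7, 13)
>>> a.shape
(7, 13)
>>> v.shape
(7, 13)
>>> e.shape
(13, 13)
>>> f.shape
(5, 5)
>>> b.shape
(5, 5)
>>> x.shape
(7, 31)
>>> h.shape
(7, 23, 5)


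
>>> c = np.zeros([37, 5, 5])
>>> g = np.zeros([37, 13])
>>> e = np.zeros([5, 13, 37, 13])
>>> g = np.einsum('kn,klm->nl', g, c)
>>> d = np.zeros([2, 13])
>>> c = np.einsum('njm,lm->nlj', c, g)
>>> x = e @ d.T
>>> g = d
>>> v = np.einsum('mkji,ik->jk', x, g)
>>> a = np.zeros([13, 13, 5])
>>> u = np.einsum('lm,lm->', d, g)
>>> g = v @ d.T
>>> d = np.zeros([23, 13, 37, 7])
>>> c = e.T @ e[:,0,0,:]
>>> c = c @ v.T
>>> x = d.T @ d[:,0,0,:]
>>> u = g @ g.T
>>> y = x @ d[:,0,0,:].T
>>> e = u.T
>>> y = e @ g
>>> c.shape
(13, 37, 13, 37)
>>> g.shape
(37, 2)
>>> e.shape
(37, 37)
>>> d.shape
(23, 13, 37, 7)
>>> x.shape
(7, 37, 13, 7)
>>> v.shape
(37, 13)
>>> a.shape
(13, 13, 5)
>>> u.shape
(37, 37)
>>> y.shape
(37, 2)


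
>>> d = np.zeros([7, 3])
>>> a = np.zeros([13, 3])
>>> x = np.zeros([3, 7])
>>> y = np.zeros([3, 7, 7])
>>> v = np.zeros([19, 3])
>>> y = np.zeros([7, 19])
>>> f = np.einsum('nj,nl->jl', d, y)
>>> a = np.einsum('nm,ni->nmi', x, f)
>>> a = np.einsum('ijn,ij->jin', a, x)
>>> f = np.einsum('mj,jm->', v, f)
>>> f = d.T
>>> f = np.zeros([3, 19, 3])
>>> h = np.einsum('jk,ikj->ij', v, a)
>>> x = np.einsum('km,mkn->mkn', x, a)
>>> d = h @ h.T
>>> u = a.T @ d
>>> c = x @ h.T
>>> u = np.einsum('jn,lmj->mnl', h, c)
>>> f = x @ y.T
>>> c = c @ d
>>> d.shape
(7, 7)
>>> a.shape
(7, 3, 19)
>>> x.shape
(7, 3, 19)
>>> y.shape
(7, 19)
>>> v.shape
(19, 3)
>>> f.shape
(7, 3, 7)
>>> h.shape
(7, 19)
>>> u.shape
(3, 19, 7)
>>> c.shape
(7, 3, 7)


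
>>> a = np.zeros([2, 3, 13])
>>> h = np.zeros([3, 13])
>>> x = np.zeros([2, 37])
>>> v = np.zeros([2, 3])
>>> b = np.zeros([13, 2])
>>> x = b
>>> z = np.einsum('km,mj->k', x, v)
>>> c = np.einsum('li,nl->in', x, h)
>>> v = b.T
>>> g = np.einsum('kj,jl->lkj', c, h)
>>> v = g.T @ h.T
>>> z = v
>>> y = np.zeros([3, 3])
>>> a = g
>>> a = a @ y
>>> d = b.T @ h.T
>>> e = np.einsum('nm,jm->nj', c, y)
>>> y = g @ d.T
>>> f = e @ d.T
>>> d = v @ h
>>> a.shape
(13, 2, 3)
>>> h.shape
(3, 13)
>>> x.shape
(13, 2)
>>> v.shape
(3, 2, 3)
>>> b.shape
(13, 2)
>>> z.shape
(3, 2, 3)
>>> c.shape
(2, 3)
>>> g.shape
(13, 2, 3)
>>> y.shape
(13, 2, 2)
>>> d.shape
(3, 2, 13)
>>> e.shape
(2, 3)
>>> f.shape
(2, 2)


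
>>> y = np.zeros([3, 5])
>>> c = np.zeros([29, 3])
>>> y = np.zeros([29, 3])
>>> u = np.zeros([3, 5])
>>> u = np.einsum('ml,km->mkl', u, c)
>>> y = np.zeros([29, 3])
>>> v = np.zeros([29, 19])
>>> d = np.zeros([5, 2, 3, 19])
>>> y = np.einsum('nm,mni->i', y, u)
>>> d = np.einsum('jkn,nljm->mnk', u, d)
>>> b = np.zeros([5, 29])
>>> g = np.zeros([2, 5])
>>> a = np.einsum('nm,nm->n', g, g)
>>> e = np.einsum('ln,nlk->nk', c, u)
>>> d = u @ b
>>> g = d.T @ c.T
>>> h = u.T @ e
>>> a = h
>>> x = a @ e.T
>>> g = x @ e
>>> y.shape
(5,)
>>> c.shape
(29, 3)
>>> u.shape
(3, 29, 5)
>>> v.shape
(29, 19)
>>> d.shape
(3, 29, 29)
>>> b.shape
(5, 29)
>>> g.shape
(5, 29, 5)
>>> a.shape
(5, 29, 5)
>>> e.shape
(3, 5)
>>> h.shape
(5, 29, 5)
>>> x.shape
(5, 29, 3)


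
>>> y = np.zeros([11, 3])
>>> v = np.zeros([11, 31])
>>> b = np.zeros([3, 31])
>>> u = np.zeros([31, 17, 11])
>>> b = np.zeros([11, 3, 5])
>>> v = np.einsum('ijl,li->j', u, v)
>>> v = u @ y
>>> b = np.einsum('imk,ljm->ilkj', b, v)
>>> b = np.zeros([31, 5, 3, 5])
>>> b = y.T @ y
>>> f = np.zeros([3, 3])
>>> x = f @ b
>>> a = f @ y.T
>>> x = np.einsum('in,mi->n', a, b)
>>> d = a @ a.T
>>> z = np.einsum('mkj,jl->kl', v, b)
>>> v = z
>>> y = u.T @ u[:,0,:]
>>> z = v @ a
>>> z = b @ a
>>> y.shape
(11, 17, 11)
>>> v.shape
(17, 3)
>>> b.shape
(3, 3)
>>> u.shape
(31, 17, 11)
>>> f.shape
(3, 3)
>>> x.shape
(11,)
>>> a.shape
(3, 11)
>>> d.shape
(3, 3)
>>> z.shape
(3, 11)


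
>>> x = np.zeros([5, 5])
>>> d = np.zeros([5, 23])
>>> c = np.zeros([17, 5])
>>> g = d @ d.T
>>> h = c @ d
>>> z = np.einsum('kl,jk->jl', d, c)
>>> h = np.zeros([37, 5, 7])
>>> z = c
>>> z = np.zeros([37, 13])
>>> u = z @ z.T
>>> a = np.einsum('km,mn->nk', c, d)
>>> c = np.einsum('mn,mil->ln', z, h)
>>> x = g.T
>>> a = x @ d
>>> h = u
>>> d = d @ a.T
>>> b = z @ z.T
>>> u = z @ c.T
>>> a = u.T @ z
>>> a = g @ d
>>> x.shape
(5, 5)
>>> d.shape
(5, 5)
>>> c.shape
(7, 13)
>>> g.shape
(5, 5)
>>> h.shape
(37, 37)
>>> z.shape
(37, 13)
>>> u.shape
(37, 7)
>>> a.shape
(5, 5)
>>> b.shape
(37, 37)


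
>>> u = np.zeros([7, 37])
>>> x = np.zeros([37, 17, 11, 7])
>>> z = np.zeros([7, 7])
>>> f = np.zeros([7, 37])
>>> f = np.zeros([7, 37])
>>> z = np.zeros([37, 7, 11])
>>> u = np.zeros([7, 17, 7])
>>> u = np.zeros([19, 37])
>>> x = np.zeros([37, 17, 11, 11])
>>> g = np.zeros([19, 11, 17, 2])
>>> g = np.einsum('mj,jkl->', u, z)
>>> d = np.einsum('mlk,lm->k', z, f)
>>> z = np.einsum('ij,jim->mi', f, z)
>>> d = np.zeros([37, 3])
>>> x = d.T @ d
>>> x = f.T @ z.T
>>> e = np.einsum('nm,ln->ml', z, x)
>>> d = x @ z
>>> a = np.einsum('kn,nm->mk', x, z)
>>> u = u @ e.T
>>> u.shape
(19, 7)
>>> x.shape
(37, 11)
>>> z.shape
(11, 7)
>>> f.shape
(7, 37)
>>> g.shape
()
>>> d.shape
(37, 7)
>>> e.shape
(7, 37)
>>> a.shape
(7, 37)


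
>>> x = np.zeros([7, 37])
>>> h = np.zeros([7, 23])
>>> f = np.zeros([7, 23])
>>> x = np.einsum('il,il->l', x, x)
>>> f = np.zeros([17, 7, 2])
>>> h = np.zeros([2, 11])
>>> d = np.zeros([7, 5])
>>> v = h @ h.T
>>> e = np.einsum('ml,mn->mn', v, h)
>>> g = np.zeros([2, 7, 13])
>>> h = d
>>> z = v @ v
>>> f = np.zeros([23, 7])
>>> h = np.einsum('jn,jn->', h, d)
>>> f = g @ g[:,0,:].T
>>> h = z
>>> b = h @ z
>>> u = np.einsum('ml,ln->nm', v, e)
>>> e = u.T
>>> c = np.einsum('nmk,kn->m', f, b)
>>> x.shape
(37,)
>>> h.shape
(2, 2)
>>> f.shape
(2, 7, 2)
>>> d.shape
(7, 5)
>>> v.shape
(2, 2)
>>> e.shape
(2, 11)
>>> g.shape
(2, 7, 13)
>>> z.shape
(2, 2)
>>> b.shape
(2, 2)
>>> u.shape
(11, 2)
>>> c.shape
(7,)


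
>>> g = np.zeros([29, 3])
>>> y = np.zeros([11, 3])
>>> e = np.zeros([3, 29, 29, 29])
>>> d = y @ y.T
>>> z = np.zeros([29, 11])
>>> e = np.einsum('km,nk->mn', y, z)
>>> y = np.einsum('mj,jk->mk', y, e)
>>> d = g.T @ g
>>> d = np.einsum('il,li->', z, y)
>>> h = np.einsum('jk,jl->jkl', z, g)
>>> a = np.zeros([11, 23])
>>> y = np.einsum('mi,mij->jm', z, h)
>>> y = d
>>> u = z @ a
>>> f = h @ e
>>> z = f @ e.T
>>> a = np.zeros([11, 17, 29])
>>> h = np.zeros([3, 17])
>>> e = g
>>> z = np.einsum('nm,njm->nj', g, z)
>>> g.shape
(29, 3)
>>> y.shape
()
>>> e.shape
(29, 3)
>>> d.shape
()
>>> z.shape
(29, 11)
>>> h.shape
(3, 17)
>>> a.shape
(11, 17, 29)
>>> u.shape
(29, 23)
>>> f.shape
(29, 11, 29)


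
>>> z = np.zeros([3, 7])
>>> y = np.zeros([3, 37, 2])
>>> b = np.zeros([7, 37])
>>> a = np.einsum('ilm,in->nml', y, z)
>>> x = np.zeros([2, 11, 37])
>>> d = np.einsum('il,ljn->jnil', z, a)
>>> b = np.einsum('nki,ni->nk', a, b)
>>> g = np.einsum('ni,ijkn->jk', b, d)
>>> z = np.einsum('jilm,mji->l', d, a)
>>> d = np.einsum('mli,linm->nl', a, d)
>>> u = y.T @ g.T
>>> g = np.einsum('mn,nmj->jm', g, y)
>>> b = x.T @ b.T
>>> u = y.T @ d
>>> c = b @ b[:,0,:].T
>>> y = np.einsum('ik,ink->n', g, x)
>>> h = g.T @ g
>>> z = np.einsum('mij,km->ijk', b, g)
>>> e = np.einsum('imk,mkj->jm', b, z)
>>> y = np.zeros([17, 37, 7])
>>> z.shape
(11, 7, 2)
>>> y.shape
(17, 37, 7)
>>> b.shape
(37, 11, 7)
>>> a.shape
(7, 2, 37)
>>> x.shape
(2, 11, 37)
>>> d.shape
(3, 2)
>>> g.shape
(2, 37)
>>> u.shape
(2, 37, 2)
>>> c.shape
(37, 11, 37)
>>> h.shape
(37, 37)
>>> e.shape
(2, 11)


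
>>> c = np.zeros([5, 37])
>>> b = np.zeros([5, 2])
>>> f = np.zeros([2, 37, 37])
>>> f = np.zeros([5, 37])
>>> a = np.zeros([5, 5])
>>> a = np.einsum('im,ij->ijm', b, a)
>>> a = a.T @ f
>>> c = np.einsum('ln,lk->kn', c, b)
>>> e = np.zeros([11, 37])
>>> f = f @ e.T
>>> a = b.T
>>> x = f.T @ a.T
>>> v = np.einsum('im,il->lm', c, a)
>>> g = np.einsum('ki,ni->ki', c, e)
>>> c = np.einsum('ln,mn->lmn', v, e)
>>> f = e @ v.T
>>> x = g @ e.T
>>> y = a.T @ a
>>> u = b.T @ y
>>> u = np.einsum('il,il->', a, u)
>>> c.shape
(5, 11, 37)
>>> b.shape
(5, 2)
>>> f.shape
(11, 5)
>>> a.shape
(2, 5)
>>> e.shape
(11, 37)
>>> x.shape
(2, 11)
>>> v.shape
(5, 37)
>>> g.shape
(2, 37)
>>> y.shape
(5, 5)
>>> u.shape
()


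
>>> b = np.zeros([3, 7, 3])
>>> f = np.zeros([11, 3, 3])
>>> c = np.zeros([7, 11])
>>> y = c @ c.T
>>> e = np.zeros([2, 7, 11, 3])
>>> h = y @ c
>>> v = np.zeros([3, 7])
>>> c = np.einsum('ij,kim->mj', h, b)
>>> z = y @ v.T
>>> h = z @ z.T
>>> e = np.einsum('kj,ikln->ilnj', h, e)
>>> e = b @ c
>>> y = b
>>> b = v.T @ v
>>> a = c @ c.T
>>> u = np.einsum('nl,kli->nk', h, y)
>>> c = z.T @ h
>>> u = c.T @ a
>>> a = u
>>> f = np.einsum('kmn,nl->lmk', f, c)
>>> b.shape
(7, 7)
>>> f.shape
(7, 3, 11)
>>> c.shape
(3, 7)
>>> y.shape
(3, 7, 3)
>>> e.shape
(3, 7, 11)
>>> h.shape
(7, 7)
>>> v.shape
(3, 7)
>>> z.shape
(7, 3)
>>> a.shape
(7, 3)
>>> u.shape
(7, 3)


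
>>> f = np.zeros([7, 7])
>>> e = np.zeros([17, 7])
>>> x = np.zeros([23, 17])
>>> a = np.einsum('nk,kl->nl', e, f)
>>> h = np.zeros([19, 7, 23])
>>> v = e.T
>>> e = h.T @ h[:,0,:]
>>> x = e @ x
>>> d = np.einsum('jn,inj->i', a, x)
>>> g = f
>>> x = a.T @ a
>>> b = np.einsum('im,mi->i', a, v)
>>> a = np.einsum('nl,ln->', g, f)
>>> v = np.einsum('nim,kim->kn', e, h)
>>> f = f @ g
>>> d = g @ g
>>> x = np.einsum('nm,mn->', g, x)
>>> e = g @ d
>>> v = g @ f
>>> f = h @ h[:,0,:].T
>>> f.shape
(19, 7, 19)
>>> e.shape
(7, 7)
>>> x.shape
()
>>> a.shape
()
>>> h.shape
(19, 7, 23)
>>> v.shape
(7, 7)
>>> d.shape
(7, 7)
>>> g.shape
(7, 7)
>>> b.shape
(17,)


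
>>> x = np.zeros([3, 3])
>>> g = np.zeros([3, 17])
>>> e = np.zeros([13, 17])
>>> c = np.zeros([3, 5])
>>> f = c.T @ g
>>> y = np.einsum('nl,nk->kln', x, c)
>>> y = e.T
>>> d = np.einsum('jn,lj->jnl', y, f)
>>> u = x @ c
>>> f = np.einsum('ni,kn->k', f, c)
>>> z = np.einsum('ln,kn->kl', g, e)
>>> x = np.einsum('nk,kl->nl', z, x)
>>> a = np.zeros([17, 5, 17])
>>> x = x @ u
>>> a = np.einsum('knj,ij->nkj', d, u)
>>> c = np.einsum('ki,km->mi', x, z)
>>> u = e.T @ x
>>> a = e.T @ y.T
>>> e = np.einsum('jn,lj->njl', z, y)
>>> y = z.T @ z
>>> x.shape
(13, 5)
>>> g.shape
(3, 17)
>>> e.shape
(3, 13, 17)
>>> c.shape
(3, 5)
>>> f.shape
(3,)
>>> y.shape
(3, 3)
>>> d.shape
(17, 13, 5)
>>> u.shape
(17, 5)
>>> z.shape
(13, 3)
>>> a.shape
(17, 17)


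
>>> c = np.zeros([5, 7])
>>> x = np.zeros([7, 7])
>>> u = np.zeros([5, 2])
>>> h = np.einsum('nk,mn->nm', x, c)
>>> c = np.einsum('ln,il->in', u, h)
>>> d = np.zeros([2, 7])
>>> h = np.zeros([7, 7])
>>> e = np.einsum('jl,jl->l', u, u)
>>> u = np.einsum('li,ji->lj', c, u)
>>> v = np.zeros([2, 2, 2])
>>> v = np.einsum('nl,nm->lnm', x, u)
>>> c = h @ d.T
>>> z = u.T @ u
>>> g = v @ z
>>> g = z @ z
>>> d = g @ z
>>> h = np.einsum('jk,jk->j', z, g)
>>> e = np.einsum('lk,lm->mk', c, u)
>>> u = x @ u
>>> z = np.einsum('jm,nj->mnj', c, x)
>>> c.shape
(7, 2)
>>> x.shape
(7, 7)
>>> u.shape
(7, 5)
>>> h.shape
(5,)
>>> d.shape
(5, 5)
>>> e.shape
(5, 2)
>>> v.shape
(7, 7, 5)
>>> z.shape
(2, 7, 7)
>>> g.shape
(5, 5)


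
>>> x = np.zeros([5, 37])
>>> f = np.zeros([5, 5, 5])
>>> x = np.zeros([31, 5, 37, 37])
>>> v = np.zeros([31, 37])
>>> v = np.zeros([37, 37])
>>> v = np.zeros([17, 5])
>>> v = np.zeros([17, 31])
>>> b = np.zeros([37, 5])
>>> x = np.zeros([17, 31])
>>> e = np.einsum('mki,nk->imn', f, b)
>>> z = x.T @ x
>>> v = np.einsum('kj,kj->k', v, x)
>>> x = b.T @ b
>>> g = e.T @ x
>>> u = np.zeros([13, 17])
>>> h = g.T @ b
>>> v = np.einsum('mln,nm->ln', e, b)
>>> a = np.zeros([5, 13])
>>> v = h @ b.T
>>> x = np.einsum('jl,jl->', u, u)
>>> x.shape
()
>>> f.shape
(5, 5, 5)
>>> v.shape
(5, 5, 37)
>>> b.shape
(37, 5)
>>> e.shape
(5, 5, 37)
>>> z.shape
(31, 31)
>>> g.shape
(37, 5, 5)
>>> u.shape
(13, 17)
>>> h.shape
(5, 5, 5)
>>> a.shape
(5, 13)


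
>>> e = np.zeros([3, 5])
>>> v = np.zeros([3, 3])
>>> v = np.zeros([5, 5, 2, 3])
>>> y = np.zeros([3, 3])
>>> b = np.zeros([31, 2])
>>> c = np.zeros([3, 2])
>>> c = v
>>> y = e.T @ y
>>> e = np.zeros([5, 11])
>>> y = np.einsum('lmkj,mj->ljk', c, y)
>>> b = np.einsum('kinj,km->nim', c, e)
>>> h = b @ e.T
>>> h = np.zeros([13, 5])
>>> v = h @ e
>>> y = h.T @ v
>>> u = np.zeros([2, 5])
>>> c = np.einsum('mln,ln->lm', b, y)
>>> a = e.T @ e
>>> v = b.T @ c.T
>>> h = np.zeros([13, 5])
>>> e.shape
(5, 11)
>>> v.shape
(11, 5, 5)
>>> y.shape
(5, 11)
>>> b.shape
(2, 5, 11)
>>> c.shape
(5, 2)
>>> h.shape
(13, 5)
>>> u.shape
(2, 5)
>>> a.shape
(11, 11)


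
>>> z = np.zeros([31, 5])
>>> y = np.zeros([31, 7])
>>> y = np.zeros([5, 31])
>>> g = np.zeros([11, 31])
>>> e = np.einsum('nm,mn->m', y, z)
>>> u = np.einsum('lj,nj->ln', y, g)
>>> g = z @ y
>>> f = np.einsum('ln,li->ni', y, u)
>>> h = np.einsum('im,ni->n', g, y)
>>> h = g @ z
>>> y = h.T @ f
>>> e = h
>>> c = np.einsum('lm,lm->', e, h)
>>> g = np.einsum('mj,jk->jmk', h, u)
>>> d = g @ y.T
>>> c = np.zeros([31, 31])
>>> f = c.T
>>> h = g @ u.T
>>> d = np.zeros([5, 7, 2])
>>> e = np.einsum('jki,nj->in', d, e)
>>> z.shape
(31, 5)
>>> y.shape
(5, 11)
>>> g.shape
(5, 31, 11)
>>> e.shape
(2, 31)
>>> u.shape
(5, 11)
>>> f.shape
(31, 31)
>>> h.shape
(5, 31, 5)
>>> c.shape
(31, 31)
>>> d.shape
(5, 7, 2)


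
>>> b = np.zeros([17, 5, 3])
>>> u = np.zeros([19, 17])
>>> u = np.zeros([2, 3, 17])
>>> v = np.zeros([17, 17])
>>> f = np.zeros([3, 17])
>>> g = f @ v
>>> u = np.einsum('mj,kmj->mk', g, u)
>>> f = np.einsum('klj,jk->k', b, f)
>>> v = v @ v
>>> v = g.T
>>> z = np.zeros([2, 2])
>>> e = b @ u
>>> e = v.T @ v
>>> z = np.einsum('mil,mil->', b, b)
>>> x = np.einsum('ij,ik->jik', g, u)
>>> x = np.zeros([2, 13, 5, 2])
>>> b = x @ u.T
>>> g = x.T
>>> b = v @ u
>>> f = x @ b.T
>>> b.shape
(17, 2)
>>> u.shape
(3, 2)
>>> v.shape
(17, 3)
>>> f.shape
(2, 13, 5, 17)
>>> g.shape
(2, 5, 13, 2)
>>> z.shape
()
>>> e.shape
(3, 3)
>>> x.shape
(2, 13, 5, 2)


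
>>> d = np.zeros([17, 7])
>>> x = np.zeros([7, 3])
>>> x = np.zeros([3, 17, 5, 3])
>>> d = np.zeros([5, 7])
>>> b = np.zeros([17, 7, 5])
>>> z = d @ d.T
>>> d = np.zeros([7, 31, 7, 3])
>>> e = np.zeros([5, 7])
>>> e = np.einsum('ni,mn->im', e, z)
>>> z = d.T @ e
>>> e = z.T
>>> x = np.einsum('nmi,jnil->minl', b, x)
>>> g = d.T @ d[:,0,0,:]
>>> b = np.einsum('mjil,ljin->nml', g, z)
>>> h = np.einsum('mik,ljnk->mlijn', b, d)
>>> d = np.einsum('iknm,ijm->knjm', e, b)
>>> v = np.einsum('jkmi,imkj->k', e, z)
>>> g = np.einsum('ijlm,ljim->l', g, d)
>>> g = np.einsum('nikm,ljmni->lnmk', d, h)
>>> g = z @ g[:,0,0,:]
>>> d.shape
(31, 7, 3, 3)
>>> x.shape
(7, 5, 17, 3)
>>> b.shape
(5, 3, 3)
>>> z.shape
(3, 7, 31, 5)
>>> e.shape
(5, 31, 7, 3)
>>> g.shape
(3, 7, 31, 3)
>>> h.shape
(5, 7, 3, 31, 7)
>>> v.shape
(31,)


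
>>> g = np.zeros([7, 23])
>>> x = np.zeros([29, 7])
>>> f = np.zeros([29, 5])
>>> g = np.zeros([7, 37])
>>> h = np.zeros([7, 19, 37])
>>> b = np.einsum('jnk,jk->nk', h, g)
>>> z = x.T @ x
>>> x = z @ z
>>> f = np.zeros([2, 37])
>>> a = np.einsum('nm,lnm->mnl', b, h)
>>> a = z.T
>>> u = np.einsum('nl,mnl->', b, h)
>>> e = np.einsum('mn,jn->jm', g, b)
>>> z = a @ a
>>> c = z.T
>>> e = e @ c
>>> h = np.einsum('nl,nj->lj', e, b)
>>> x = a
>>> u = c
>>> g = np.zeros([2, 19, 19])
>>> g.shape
(2, 19, 19)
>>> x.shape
(7, 7)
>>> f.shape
(2, 37)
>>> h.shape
(7, 37)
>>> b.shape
(19, 37)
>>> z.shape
(7, 7)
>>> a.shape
(7, 7)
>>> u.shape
(7, 7)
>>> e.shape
(19, 7)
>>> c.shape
(7, 7)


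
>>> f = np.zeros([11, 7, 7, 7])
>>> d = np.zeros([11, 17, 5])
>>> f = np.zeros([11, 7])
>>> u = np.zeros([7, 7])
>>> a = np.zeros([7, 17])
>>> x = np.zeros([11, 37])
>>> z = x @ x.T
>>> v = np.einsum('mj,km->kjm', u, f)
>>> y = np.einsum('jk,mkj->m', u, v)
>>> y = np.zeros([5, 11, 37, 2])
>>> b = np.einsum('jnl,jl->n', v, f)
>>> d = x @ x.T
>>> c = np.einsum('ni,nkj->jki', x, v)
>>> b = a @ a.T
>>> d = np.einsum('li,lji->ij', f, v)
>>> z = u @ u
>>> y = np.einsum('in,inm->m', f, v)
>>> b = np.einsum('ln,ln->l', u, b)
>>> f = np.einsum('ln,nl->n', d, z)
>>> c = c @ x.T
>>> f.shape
(7,)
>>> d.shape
(7, 7)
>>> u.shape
(7, 7)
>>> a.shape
(7, 17)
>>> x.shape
(11, 37)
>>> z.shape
(7, 7)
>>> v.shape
(11, 7, 7)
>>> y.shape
(7,)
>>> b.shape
(7,)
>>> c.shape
(7, 7, 11)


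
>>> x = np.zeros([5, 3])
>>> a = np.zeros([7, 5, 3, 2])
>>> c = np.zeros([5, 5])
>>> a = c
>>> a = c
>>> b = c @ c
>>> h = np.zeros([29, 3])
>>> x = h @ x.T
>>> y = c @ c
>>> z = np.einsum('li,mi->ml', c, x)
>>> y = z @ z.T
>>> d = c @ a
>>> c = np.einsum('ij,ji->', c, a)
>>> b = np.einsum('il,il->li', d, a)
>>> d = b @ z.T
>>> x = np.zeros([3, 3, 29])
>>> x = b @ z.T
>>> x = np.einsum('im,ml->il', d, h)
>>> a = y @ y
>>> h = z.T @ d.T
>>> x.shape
(5, 3)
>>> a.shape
(29, 29)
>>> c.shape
()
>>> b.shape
(5, 5)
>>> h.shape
(5, 5)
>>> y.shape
(29, 29)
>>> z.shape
(29, 5)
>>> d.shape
(5, 29)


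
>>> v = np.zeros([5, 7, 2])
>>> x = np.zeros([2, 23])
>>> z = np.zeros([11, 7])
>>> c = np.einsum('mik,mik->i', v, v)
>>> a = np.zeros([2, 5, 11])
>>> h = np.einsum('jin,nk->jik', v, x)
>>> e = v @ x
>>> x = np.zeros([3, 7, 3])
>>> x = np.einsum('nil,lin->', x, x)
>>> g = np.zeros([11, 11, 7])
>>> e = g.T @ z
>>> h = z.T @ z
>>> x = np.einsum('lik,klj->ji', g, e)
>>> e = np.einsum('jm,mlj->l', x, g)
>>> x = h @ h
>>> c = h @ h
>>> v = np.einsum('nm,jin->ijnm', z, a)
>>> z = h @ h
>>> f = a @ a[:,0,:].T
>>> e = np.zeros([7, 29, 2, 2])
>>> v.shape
(5, 2, 11, 7)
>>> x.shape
(7, 7)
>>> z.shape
(7, 7)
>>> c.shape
(7, 7)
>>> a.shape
(2, 5, 11)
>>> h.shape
(7, 7)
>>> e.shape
(7, 29, 2, 2)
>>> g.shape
(11, 11, 7)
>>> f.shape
(2, 5, 2)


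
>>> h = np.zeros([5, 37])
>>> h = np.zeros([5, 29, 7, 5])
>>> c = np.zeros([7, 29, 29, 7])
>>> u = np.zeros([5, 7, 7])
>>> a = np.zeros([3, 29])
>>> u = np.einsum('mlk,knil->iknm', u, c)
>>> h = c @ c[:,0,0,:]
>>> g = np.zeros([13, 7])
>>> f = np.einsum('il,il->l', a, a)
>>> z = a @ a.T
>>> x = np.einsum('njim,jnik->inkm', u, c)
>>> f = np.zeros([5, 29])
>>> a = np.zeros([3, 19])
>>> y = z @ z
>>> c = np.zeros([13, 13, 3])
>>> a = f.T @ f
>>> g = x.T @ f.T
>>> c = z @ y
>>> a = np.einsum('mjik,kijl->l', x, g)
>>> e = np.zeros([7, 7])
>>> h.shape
(7, 29, 29, 7)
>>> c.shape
(3, 3)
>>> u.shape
(29, 7, 29, 5)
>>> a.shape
(5,)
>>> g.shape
(5, 7, 29, 5)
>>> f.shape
(5, 29)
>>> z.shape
(3, 3)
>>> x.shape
(29, 29, 7, 5)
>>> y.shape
(3, 3)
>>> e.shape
(7, 7)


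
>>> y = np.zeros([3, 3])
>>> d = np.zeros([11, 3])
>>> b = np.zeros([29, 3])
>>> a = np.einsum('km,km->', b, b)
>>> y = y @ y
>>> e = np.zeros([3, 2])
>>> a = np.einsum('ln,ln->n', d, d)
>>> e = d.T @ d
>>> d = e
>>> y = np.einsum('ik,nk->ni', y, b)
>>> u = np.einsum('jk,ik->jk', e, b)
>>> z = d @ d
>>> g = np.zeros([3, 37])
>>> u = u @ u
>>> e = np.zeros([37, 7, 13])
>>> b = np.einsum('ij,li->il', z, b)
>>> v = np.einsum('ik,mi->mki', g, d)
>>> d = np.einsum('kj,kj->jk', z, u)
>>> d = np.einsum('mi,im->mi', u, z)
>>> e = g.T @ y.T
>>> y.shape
(29, 3)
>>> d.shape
(3, 3)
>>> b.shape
(3, 29)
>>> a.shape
(3,)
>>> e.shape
(37, 29)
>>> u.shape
(3, 3)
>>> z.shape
(3, 3)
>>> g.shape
(3, 37)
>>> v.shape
(3, 37, 3)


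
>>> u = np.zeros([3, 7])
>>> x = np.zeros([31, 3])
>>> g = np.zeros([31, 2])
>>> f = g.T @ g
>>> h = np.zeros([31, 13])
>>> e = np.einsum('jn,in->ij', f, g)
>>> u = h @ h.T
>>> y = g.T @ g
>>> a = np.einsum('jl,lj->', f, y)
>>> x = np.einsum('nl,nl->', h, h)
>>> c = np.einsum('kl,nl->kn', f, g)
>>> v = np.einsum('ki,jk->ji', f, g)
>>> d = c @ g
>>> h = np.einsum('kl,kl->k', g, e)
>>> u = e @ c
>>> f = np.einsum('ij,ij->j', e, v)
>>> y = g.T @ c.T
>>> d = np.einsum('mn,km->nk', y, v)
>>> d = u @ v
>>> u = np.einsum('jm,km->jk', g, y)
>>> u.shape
(31, 2)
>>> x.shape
()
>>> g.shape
(31, 2)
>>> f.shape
(2,)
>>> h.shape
(31,)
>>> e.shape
(31, 2)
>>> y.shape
(2, 2)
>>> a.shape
()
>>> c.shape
(2, 31)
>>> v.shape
(31, 2)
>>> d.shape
(31, 2)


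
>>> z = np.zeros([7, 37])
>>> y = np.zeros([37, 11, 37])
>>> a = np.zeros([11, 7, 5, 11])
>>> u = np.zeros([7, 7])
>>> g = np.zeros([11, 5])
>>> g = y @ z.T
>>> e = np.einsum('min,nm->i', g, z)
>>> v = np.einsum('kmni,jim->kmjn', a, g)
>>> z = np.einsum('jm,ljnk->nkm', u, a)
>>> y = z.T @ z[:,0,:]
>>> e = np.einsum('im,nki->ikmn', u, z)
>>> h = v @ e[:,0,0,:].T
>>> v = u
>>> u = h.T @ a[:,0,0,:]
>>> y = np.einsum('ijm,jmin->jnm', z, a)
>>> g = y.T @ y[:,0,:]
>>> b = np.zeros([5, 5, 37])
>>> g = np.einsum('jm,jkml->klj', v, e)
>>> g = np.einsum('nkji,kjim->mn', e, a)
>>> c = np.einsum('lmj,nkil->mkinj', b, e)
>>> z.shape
(5, 11, 7)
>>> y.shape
(11, 11, 7)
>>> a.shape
(11, 7, 5, 11)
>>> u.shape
(7, 37, 7, 11)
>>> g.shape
(11, 7)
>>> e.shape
(7, 11, 7, 5)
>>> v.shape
(7, 7)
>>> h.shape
(11, 7, 37, 7)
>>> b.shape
(5, 5, 37)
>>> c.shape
(5, 11, 7, 7, 37)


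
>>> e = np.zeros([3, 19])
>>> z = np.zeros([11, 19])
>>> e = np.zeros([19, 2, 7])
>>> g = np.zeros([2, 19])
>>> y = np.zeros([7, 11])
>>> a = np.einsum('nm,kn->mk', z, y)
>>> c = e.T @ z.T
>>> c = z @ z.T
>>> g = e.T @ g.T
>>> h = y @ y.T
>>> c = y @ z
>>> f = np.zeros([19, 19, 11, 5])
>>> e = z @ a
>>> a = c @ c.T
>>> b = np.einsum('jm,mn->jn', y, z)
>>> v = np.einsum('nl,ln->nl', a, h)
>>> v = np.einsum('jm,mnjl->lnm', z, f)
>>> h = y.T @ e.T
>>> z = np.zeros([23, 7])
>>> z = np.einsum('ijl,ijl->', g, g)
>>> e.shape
(11, 7)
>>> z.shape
()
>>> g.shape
(7, 2, 2)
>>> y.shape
(7, 11)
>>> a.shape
(7, 7)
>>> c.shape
(7, 19)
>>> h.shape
(11, 11)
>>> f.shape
(19, 19, 11, 5)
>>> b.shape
(7, 19)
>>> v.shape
(5, 19, 19)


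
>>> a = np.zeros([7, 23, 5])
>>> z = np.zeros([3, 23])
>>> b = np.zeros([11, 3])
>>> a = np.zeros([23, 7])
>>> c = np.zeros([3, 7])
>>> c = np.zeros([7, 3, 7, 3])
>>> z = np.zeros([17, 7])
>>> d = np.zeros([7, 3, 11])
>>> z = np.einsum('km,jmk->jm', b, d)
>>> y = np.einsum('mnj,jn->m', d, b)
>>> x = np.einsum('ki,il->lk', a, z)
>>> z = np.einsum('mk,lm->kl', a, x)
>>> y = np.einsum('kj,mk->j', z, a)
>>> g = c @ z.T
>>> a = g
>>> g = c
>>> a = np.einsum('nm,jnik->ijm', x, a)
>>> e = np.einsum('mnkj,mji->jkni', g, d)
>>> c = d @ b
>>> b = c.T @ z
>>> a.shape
(7, 7, 23)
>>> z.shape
(7, 3)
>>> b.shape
(3, 3, 3)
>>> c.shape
(7, 3, 3)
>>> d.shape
(7, 3, 11)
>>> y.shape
(3,)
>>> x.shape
(3, 23)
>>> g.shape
(7, 3, 7, 3)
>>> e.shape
(3, 7, 3, 11)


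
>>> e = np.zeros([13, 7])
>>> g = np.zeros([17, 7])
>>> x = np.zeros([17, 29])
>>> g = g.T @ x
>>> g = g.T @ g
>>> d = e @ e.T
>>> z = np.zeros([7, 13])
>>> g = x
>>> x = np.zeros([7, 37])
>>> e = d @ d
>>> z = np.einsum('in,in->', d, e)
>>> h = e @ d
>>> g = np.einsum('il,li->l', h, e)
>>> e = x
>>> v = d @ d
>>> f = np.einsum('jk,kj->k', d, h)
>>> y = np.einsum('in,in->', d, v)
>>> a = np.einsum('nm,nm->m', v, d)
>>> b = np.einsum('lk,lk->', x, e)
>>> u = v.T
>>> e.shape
(7, 37)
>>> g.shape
(13,)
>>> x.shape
(7, 37)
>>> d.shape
(13, 13)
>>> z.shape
()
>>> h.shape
(13, 13)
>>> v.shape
(13, 13)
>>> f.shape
(13,)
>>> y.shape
()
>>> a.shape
(13,)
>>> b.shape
()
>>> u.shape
(13, 13)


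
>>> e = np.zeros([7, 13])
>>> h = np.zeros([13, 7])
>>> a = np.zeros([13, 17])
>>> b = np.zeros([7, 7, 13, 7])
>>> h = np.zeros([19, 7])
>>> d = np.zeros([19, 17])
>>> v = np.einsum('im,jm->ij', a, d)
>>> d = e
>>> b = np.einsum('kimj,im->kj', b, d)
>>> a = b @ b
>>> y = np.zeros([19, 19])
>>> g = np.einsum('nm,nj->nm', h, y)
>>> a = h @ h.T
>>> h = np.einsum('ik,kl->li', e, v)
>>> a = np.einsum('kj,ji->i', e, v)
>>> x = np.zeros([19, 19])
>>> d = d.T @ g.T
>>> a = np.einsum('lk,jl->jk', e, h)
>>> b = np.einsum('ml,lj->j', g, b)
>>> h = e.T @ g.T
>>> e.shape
(7, 13)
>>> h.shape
(13, 19)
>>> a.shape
(19, 13)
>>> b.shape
(7,)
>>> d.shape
(13, 19)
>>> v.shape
(13, 19)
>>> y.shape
(19, 19)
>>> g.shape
(19, 7)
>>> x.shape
(19, 19)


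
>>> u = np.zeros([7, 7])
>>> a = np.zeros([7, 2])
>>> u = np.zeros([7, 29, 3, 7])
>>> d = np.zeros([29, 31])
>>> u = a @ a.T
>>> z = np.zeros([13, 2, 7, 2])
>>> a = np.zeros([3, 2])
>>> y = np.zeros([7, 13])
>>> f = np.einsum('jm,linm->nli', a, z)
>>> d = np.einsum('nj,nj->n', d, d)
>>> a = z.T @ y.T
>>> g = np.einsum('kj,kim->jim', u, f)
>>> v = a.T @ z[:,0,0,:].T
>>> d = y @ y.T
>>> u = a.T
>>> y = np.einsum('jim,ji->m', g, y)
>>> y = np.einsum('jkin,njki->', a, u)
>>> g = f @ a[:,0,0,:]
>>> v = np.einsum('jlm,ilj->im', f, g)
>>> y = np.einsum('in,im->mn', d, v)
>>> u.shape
(7, 2, 7, 2)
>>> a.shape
(2, 7, 2, 7)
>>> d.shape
(7, 7)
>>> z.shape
(13, 2, 7, 2)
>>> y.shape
(2, 7)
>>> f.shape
(7, 13, 2)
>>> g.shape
(7, 13, 7)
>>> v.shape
(7, 2)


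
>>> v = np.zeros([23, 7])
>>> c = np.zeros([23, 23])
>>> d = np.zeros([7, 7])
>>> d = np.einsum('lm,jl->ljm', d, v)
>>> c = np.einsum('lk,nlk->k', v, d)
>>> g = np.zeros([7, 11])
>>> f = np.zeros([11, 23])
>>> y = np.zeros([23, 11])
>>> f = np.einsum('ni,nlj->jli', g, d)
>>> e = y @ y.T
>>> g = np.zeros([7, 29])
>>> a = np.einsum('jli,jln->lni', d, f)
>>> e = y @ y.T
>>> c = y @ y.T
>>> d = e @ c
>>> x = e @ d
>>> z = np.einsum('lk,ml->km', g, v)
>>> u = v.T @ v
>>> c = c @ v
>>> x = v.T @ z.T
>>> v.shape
(23, 7)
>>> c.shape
(23, 7)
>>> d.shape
(23, 23)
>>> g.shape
(7, 29)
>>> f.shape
(7, 23, 11)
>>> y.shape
(23, 11)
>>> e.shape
(23, 23)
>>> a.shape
(23, 11, 7)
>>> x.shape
(7, 29)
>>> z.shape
(29, 23)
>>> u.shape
(7, 7)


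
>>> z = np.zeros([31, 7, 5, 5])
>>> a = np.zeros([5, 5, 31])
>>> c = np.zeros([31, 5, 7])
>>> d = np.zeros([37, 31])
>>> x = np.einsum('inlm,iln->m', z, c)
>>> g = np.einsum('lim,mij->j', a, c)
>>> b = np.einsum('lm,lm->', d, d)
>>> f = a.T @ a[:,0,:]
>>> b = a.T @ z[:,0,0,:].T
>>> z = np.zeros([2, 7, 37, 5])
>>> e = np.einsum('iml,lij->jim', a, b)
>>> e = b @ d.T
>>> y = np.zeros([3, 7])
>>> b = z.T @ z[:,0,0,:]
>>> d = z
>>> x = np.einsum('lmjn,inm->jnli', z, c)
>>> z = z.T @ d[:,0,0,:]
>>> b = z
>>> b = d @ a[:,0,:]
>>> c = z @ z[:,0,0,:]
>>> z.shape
(5, 37, 7, 5)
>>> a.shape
(5, 5, 31)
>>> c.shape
(5, 37, 7, 5)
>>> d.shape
(2, 7, 37, 5)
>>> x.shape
(37, 5, 2, 31)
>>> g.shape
(7,)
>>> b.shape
(2, 7, 37, 31)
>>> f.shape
(31, 5, 31)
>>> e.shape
(31, 5, 37)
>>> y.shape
(3, 7)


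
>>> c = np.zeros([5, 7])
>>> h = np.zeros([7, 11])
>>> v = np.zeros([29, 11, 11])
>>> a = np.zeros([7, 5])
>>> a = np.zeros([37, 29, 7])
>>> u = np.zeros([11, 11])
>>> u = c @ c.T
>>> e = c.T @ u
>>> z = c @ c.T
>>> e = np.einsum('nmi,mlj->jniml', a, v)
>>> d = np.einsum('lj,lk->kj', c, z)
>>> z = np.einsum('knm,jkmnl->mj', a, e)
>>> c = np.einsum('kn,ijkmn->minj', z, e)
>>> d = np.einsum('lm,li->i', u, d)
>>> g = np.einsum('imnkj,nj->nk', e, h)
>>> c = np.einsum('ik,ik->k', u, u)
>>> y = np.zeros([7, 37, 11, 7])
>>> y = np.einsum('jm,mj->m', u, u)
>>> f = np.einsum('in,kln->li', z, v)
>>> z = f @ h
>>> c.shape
(5,)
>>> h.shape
(7, 11)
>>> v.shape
(29, 11, 11)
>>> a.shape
(37, 29, 7)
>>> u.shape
(5, 5)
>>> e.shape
(11, 37, 7, 29, 11)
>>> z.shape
(11, 11)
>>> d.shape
(7,)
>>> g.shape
(7, 29)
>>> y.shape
(5,)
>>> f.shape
(11, 7)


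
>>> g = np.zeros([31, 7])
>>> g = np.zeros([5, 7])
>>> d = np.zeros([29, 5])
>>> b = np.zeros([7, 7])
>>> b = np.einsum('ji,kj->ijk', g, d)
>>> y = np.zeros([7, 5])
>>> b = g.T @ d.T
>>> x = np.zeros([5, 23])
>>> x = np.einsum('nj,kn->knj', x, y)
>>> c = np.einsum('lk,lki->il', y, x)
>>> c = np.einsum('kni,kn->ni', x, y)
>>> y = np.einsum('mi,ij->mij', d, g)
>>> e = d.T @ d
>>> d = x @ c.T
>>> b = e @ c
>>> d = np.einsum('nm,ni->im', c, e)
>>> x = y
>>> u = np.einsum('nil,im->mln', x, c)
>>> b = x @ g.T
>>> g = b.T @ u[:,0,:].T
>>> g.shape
(5, 5, 23)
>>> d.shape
(5, 23)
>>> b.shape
(29, 5, 5)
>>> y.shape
(29, 5, 7)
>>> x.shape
(29, 5, 7)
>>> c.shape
(5, 23)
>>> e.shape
(5, 5)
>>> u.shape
(23, 7, 29)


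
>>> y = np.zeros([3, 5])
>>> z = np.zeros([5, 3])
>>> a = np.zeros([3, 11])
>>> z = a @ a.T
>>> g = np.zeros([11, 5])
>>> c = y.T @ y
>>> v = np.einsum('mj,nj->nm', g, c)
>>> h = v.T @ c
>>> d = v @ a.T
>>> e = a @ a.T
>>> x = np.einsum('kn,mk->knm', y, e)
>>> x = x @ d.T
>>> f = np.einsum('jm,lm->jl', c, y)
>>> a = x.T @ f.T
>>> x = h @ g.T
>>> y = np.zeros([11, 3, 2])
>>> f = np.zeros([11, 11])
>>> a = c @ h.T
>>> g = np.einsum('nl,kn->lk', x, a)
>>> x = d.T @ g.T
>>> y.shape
(11, 3, 2)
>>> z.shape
(3, 3)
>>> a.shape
(5, 11)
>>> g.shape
(11, 5)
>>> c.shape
(5, 5)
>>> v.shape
(5, 11)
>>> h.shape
(11, 5)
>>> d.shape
(5, 3)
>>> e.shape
(3, 3)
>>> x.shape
(3, 11)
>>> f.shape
(11, 11)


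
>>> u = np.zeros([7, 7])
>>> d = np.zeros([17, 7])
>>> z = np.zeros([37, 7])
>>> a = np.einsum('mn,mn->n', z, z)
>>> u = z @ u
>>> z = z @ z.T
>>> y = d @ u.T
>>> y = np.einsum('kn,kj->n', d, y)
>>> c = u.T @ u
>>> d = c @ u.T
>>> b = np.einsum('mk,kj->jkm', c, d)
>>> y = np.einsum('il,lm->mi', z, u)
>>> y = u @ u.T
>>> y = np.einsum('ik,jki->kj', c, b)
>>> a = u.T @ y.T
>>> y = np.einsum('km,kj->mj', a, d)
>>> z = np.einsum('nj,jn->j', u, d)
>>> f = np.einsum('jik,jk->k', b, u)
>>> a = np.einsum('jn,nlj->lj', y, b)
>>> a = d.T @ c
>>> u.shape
(37, 7)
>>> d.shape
(7, 37)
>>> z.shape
(7,)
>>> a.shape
(37, 7)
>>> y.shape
(7, 37)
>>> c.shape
(7, 7)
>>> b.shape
(37, 7, 7)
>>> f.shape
(7,)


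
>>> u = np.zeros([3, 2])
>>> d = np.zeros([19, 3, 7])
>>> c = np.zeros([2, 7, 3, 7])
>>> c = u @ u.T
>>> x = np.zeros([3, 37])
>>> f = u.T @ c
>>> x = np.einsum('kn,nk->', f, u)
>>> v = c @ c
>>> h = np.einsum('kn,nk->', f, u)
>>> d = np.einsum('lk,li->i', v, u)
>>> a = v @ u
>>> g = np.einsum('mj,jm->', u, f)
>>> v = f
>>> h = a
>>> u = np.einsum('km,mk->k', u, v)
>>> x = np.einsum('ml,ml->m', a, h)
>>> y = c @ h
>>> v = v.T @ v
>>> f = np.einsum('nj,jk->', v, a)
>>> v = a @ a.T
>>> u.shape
(3,)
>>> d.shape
(2,)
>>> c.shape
(3, 3)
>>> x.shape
(3,)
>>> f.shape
()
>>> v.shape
(3, 3)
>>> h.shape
(3, 2)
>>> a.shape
(3, 2)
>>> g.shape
()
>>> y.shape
(3, 2)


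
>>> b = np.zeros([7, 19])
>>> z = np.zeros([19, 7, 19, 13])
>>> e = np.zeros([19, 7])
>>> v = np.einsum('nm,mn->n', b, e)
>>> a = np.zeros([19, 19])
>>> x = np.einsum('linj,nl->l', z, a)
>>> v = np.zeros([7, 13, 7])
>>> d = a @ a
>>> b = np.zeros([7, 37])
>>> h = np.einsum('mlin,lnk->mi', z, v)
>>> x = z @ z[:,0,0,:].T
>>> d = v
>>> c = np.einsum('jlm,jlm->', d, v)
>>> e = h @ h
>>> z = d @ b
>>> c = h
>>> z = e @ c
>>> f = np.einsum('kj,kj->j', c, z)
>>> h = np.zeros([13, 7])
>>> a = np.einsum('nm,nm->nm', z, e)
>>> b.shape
(7, 37)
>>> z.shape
(19, 19)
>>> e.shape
(19, 19)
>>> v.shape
(7, 13, 7)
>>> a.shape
(19, 19)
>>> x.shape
(19, 7, 19, 19)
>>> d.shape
(7, 13, 7)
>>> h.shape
(13, 7)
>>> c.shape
(19, 19)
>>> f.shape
(19,)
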